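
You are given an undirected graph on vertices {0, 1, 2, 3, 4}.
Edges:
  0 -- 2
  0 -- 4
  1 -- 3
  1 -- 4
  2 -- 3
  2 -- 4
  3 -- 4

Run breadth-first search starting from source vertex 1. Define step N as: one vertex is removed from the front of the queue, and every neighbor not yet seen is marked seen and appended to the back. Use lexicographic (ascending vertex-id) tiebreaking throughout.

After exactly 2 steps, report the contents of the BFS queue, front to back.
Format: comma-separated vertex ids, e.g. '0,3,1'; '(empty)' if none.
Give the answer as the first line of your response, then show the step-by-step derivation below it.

4,2

step 1: dequeue 1; queue=[3,4]; order=1
step 2: dequeue 3; queue=[4,2]; order=1,3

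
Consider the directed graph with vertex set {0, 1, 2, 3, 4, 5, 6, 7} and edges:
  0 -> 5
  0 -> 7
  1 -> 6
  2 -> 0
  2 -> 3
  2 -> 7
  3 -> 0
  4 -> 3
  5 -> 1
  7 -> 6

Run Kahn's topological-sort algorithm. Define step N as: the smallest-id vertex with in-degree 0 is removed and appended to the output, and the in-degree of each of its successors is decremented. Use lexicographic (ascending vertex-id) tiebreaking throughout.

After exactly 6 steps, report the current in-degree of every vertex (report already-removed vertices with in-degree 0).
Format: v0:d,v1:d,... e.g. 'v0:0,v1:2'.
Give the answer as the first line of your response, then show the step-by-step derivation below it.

v0:0,v1:0,v2:0,v3:0,v4:0,v5:0,v6:1,v7:0

step 1: output 2; order=[2]; indeg=(1,1,0,1,0,1,2,1)
step 2: output 4; order=[2,4]; indeg=(1,1,0,0,0,1,2,1)
step 3: output 3; order=[2,4,3]; indeg=(0,1,0,0,0,1,2,1)
step 4: output 0; order=[2,4,3,0]; indeg=(0,1,0,0,0,0,2,0)
step 5: output 5; order=[2,4,3,0,5]; indeg=(0,0,0,0,0,0,2,0)
step 6: output 1; order=[2,4,3,0,5,1]; indeg=(0,0,0,0,0,0,1,0)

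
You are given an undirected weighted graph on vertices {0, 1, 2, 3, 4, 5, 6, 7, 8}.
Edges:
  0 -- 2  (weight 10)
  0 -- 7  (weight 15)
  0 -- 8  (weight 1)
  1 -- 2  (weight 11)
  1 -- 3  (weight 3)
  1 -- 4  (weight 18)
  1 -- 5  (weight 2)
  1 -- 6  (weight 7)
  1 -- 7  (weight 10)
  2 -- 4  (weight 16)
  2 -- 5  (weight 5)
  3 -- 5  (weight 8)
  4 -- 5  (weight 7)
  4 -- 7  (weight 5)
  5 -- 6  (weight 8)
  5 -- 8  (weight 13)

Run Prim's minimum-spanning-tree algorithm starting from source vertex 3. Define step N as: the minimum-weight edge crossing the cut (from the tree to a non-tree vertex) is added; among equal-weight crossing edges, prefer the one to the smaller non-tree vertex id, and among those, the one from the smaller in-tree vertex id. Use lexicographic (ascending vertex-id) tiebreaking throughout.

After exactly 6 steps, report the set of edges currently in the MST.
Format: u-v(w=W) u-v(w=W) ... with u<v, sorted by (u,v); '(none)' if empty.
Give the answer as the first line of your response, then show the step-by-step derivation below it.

1-3(w=3) 1-5(w=2) 1-6(w=7) 2-5(w=5) 4-5(w=7) 4-7(w=5)

step 1: add edge 1-3 (w=3); MST = {1-3(w=3)}
step 2: add edge 1-5 (w=2); MST = {1-3(w=3) 1-5(w=2)}
step 3: add edge 2-5 (w=5); MST = {1-3(w=3) 1-5(w=2) 2-5(w=5)}
step 4: add edge 4-5 (w=7); MST = {1-3(w=3) 1-5(w=2) 2-5(w=5) 4-5(w=7)}
step 5: add edge 4-7 (w=5); MST = {1-3(w=3) 1-5(w=2) 2-5(w=5) 4-5(w=7) 4-7(w=5)}
step 6: add edge 1-6 (w=7); MST = {1-3(w=3) 1-5(w=2) 1-6(w=7) 2-5(w=5) 4-5(w=7) 4-7(w=5)}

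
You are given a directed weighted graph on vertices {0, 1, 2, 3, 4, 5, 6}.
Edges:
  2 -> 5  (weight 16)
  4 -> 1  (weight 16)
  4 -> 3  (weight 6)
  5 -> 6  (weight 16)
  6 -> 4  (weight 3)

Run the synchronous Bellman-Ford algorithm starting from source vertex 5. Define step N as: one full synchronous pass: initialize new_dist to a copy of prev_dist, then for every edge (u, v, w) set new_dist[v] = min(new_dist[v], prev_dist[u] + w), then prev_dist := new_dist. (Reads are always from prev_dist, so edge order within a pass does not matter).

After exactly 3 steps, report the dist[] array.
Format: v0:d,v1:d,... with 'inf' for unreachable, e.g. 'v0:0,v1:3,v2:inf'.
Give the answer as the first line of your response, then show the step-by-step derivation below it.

v0:inf,v1:35,v2:inf,v3:25,v4:19,v5:0,v6:16

step 1: dist = v0:inf,v1:inf,v2:inf,v3:inf,v4:inf,v5:0,v6:16
step 2: dist = v0:inf,v1:inf,v2:inf,v3:inf,v4:19,v5:0,v6:16
step 3: dist = v0:inf,v1:35,v2:inf,v3:25,v4:19,v5:0,v6:16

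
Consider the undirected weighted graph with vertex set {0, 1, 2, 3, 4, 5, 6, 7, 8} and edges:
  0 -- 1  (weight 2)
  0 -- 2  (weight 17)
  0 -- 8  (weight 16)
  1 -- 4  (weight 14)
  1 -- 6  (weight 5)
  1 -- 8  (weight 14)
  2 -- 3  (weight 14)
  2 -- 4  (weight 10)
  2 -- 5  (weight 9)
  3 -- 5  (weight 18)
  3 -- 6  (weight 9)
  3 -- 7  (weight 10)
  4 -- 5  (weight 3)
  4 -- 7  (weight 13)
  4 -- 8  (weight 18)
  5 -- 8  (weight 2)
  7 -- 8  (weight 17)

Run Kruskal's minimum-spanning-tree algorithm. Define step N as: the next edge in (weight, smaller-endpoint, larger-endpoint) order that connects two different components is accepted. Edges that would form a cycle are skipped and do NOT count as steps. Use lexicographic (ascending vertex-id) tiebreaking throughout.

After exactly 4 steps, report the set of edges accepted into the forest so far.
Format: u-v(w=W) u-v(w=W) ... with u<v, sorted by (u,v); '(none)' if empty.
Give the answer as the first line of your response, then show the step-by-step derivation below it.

0-1(w=2) 1-6(w=5) 4-5(w=3) 5-8(w=2)

step 1: add edge 0-1 (w=2); MST = {0-1(w=2)}
step 2: add edge 5-8 (w=2); MST = {0-1(w=2) 5-8(w=2)}
step 3: add edge 4-5 (w=3); MST = {0-1(w=2) 4-5(w=3) 5-8(w=2)}
step 4: add edge 1-6 (w=5); MST = {0-1(w=2) 1-6(w=5) 4-5(w=3) 5-8(w=2)}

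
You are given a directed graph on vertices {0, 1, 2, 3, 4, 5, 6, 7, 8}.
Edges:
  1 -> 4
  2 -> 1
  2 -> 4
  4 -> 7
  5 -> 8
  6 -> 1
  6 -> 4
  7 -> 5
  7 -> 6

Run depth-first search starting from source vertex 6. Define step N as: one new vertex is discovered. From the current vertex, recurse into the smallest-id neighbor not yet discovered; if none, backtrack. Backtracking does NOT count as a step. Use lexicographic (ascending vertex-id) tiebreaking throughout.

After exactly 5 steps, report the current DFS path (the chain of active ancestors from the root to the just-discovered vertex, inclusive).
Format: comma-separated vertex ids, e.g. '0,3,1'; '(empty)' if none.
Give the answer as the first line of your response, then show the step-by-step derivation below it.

6,1,4,7,5

step 1: discover 6; path=6; order=6
step 2: discover 1; path=6>1; order=6,1
step 3: discover 4; path=6>1>4; order=6,1,4
step 4: discover 7; path=6>1>4>7; order=6,1,4,7
step 5: discover 5; path=6>1>4>7>5; order=6,1,4,7,5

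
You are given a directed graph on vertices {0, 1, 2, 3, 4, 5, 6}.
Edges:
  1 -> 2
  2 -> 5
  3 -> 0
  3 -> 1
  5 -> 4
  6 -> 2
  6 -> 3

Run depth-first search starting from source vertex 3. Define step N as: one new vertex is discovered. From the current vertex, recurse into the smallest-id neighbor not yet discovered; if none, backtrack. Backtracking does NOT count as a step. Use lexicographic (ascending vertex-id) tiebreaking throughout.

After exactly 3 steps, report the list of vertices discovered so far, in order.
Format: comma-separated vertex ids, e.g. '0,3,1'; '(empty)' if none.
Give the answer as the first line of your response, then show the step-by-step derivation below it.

3,0,1

step 1: discover 3; path=3; order=3
step 2: discover 0; path=3>0; order=3,0
step 3: discover 1; path=3>1; order=3,0,1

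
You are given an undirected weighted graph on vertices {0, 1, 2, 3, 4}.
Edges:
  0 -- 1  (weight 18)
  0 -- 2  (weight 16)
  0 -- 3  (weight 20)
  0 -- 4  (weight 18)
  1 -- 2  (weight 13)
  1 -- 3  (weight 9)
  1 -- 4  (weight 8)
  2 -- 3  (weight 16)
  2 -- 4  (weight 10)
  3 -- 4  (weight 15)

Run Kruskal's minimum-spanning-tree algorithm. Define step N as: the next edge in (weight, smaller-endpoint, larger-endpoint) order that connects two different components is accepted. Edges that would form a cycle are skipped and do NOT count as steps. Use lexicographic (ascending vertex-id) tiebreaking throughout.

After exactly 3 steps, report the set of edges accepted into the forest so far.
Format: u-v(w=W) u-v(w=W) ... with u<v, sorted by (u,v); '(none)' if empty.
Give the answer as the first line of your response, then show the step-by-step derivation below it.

1-3(w=9) 1-4(w=8) 2-4(w=10)

step 1: add edge 1-4 (w=8); MST = {1-4(w=8)}
step 2: add edge 1-3 (w=9); MST = {1-3(w=9) 1-4(w=8)}
step 3: add edge 2-4 (w=10); MST = {1-3(w=9) 1-4(w=8) 2-4(w=10)}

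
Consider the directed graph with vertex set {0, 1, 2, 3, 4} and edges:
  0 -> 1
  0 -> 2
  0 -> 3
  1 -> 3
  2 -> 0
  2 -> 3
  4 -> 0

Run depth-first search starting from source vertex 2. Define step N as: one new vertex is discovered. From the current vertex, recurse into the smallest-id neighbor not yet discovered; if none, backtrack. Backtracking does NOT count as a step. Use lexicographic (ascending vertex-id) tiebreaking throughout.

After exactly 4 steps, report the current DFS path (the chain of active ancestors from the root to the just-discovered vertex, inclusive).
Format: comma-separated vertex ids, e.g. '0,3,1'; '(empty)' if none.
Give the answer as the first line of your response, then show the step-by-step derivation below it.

2,0,1,3

step 1: discover 2; path=2; order=2
step 2: discover 0; path=2>0; order=2,0
step 3: discover 1; path=2>0>1; order=2,0,1
step 4: discover 3; path=2>0>1>3; order=2,0,1,3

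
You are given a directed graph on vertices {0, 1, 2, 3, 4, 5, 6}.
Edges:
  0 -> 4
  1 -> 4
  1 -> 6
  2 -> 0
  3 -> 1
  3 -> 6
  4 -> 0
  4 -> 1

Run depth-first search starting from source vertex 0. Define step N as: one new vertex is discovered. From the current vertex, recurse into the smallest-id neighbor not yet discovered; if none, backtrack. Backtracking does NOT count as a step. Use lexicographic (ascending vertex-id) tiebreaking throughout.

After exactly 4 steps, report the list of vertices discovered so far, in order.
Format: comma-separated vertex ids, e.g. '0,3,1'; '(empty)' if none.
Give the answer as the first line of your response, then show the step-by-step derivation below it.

0,4,1,6

step 1: discover 0; path=0; order=0
step 2: discover 4; path=0>4; order=0,4
step 3: discover 1; path=0>4>1; order=0,4,1
step 4: discover 6; path=0>4>1>6; order=0,4,1,6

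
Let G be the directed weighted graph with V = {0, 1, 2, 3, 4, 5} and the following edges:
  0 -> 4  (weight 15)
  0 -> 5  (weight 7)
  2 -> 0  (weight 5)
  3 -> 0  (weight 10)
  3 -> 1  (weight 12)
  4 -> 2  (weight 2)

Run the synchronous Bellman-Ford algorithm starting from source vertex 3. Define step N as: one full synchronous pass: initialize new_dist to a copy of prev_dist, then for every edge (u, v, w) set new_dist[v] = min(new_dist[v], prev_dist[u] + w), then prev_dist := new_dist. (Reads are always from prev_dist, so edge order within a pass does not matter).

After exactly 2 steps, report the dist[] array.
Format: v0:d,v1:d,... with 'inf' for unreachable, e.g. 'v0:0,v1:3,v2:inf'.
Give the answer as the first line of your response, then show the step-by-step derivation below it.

v0:10,v1:12,v2:inf,v3:0,v4:25,v5:17

step 1: dist = v0:10,v1:12,v2:inf,v3:0,v4:inf,v5:inf
step 2: dist = v0:10,v1:12,v2:inf,v3:0,v4:25,v5:17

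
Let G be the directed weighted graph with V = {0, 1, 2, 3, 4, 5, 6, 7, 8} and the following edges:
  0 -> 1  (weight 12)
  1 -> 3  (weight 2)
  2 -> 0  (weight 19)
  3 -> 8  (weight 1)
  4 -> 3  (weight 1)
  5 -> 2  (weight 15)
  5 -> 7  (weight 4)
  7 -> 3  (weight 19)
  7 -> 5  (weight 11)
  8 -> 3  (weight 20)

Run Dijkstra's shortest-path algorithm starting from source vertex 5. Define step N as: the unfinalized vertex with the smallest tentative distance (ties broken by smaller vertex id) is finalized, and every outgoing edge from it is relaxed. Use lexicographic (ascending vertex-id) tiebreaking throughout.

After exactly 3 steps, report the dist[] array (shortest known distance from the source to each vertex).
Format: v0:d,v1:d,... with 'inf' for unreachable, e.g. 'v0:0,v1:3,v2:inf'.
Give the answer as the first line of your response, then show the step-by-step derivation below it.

v0:34,v1:inf,v2:15,v3:23,v4:inf,v5:0,v6:inf,v7:4,v8:inf

step 1: dist = v0:inf,v1:inf,v2:15,v3:inf,v4:inf,v5:0,v6:inf,v7:4,v8:inf
step 2: dist = v0:inf,v1:inf,v2:15,v3:23,v4:inf,v5:0,v6:inf,v7:4,v8:inf
step 3: dist = v0:34,v1:inf,v2:15,v3:23,v4:inf,v5:0,v6:inf,v7:4,v8:inf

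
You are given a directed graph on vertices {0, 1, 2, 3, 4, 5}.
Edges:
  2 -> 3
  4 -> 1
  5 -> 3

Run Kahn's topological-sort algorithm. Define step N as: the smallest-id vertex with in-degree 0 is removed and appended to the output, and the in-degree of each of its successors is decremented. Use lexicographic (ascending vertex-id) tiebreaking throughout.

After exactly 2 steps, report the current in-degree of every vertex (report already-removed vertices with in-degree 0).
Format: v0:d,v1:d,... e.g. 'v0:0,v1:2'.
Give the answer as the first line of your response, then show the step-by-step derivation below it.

v0:0,v1:1,v2:0,v3:1,v4:0,v5:0

step 1: output 0; order=[0]; indeg=(0,1,0,2,0,0)
step 2: output 2; order=[0,2]; indeg=(0,1,0,1,0,0)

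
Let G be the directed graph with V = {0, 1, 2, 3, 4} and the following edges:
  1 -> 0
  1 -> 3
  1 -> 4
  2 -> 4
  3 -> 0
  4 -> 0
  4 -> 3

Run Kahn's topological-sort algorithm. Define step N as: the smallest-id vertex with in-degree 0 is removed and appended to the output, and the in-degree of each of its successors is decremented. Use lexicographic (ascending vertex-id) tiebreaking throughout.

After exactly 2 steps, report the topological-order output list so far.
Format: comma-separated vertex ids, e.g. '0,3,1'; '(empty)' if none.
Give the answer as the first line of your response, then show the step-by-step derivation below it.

1,2

step 1: output 1; order=[1]; indeg=(2,0,0,1,1)
step 2: output 2; order=[1,2]; indeg=(2,0,0,1,0)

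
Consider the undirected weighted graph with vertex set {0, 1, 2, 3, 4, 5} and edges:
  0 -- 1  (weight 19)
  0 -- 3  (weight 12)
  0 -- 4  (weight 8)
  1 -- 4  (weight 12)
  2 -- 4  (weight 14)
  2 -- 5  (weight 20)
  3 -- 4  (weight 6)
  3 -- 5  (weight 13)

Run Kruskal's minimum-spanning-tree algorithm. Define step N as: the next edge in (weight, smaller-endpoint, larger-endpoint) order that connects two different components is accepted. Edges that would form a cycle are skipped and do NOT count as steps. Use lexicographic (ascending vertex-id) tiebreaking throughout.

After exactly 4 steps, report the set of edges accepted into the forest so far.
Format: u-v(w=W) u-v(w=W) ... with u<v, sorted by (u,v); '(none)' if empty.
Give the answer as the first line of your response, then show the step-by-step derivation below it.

0-4(w=8) 1-4(w=12) 3-4(w=6) 3-5(w=13)

step 1: add edge 3-4 (w=6); MST = {3-4(w=6)}
step 2: add edge 0-4 (w=8); MST = {0-4(w=8) 3-4(w=6)}
step 3: add edge 1-4 (w=12); MST = {0-4(w=8) 1-4(w=12) 3-4(w=6)}
step 4: add edge 3-5 (w=13); MST = {0-4(w=8) 1-4(w=12) 3-4(w=6) 3-5(w=13)}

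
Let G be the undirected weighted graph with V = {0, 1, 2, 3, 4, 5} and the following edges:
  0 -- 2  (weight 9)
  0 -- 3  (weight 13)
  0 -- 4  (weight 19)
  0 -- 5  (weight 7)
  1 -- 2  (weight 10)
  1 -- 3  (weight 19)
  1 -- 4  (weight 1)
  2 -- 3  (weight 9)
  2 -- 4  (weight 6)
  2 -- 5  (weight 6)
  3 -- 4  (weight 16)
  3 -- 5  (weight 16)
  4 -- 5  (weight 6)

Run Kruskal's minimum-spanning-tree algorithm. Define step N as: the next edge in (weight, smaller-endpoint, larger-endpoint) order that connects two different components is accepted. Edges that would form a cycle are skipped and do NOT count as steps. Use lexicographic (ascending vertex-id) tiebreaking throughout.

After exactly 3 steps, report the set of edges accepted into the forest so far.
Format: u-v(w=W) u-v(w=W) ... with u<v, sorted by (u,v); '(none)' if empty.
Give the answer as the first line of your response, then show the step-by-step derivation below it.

1-4(w=1) 2-4(w=6) 2-5(w=6)

step 1: add edge 1-4 (w=1); MST = {1-4(w=1)}
step 2: add edge 2-4 (w=6); MST = {1-4(w=1) 2-4(w=6)}
step 3: add edge 2-5 (w=6); MST = {1-4(w=1) 2-4(w=6) 2-5(w=6)}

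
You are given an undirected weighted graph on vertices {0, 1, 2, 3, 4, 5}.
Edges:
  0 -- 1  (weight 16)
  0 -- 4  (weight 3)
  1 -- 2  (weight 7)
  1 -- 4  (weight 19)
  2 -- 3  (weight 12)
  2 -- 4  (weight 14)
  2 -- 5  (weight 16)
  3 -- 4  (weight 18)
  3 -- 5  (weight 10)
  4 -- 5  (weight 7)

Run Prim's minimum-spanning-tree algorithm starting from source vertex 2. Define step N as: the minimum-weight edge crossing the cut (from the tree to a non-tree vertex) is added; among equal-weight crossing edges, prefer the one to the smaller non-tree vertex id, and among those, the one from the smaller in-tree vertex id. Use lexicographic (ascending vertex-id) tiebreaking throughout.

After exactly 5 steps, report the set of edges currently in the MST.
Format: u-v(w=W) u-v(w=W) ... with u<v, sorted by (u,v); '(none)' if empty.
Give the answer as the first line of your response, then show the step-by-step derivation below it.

0-4(w=3) 1-2(w=7) 2-3(w=12) 3-5(w=10) 4-5(w=7)

step 1: add edge 1-2 (w=7); MST = {1-2(w=7)}
step 2: add edge 2-3 (w=12); MST = {1-2(w=7) 2-3(w=12)}
step 3: add edge 3-5 (w=10); MST = {1-2(w=7) 2-3(w=12) 3-5(w=10)}
step 4: add edge 4-5 (w=7); MST = {1-2(w=7) 2-3(w=12) 3-5(w=10) 4-5(w=7)}
step 5: add edge 0-4 (w=3); MST = {0-4(w=3) 1-2(w=7) 2-3(w=12) 3-5(w=10) 4-5(w=7)}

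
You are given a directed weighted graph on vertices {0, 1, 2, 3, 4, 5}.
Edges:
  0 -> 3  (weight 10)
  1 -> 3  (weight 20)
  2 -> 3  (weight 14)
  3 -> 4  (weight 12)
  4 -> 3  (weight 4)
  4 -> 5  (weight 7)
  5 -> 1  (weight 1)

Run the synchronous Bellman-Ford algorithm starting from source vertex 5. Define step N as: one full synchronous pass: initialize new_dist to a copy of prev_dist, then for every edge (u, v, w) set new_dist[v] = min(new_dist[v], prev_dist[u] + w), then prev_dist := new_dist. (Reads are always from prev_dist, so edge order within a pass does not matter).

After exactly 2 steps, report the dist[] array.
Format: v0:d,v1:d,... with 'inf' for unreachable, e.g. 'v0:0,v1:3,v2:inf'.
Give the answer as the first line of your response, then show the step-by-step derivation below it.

v0:inf,v1:1,v2:inf,v3:21,v4:inf,v5:0

step 1: dist = v0:inf,v1:1,v2:inf,v3:inf,v4:inf,v5:0
step 2: dist = v0:inf,v1:1,v2:inf,v3:21,v4:inf,v5:0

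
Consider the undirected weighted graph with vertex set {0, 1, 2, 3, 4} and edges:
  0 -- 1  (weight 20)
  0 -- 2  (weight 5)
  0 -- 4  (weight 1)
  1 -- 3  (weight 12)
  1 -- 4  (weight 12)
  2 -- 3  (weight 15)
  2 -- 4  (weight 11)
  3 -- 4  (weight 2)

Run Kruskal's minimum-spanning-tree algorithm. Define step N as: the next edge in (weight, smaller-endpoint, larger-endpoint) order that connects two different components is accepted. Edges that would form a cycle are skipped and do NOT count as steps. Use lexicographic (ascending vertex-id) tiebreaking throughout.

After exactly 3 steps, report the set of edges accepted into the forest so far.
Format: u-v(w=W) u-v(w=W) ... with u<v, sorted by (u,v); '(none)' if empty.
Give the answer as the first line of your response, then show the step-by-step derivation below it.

0-2(w=5) 0-4(w=1) 3-4(w=2)

step 1: add edge 0-4 (w=1); MST = {0-4(w=1)}
step 2: add edge 3-4 (w=2); MST = {0-4(w=1) 3-4(w=2)}
step 3: add edge 0-2 (w=5); MST = {0-2(w=5) 0-4(w=1) 3-4(w=2)}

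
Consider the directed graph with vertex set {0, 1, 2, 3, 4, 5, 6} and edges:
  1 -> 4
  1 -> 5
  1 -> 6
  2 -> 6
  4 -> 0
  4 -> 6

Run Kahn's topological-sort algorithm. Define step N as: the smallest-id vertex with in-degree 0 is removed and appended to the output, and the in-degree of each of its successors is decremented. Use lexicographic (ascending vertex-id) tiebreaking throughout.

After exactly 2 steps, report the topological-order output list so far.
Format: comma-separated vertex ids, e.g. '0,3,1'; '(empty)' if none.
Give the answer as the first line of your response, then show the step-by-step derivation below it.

1,2

step 1: output 1; order=[1]; indeg=(1,0,0,0,0,0,2)
step 2: output 2; order=[1,2]; indeg=(1,0,0,0,0,0,1)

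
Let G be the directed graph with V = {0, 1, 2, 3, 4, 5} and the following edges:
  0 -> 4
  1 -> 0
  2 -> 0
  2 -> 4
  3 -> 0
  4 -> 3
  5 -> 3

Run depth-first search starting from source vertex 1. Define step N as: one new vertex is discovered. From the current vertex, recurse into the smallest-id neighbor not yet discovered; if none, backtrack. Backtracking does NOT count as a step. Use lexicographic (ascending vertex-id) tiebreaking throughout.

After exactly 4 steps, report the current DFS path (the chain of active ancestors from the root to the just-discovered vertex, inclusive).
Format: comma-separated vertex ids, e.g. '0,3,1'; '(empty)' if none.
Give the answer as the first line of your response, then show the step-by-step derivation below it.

1,0,4,3

step 1: discover 1; path=1; order=1
step 2: discover 0; path=1>0; order=1,0
step 3: discover 4; path=1>0>4; order=1,0,4
step 4: discover 3; path=1>0>4>3; order=1,0,4,3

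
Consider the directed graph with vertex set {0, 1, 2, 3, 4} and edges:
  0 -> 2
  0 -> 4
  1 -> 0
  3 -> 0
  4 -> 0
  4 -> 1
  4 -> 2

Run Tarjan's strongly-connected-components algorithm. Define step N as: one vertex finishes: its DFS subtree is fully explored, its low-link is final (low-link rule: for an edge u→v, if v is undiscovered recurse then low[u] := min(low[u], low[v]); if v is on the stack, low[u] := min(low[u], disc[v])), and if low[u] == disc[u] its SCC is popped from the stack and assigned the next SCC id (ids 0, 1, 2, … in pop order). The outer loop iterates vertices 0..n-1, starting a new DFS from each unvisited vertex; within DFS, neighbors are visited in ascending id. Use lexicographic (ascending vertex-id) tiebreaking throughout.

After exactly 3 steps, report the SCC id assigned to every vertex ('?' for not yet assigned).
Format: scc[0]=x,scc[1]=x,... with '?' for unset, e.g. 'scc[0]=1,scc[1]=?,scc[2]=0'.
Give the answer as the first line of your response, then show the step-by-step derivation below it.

scc[0]=?,scc[1]=?,scc[2]=0,scc[3]=?,scc[4]=?

step 1: low=(low[0]=0,low[1]=?,low[2]=1,low[3]=?,low[4]=?); scc=(scc[0]=?,scc[1]=?,scc[2]=0,scc[3]=?,scc[4]=?)
step 2: low=(low[0]=0,low[1]=0,low[2]=1,low[3]=?,low[4]=0); scc=(scc[0]=?,scc[1]=?,scc[2]=0,scc[3]=?,scc[4]=?)
step 3: low=(low[0]=0,low[1]=0,low[2]=1,low[3]=?,low[4]=0); scc=(scc[0]=?,scc[1]=?,scc[2]=0,scc[3]=?,scc[4]=?)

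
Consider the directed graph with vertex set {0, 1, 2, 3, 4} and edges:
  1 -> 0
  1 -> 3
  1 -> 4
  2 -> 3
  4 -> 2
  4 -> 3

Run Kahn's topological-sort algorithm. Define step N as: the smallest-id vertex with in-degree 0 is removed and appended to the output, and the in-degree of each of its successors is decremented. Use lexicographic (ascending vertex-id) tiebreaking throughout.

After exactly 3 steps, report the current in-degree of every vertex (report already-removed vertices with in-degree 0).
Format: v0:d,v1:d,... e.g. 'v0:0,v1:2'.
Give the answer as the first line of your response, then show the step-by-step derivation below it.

v0:0,v1:0,v2:0,v3:1,v4:0

step 1: output 1; order=[1]; indeg=(0,0,1,2,0)
step 2: output 0; order=[1,0]; indeg=(0,0,1,2,0)
step 3: output 4; order=[1,0,4]; indeg=(0,0,0,1,0)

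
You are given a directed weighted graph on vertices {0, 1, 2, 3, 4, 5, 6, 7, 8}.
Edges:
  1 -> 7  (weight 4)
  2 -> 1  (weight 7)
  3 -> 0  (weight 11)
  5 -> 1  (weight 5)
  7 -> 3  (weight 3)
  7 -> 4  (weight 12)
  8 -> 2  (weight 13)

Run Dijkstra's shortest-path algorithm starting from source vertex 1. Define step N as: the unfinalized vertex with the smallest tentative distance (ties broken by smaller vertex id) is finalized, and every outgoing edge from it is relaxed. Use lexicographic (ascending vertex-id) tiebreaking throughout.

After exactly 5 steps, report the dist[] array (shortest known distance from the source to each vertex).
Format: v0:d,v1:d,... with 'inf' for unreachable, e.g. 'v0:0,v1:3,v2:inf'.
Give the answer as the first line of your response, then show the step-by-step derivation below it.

v0:18,v1:0,v2:inf,v3:7,v4:16,v5:inf,v6:inf,v7:4,v8:inf

step 1: dist = v0:inf,v1:0,v2:inf,v3:inf,v4:inf,v5:inf,v6:inf,v7:4,v8:inf
step 2: dist = v0:inf,v1:0,v2:inf,v3:7,v4:16,v5:inf,v6:inf,v7:4,v8:inf
step 3: dist = v0:18,v1:0,v2:inf,v3:7,v4:16,v5:inf,v6:inf,v7:4,v8:inf
step 4: dist = v0:18,v1:0,v2:inf,v3:7,v4:16,v5:inf,v6:inf,v7:4,v8:inf
step 5: dist = v0:18,v1:0,v2:inf,v3:7,v4:16,v5:inf,v6:inf,v7:4,v8:inf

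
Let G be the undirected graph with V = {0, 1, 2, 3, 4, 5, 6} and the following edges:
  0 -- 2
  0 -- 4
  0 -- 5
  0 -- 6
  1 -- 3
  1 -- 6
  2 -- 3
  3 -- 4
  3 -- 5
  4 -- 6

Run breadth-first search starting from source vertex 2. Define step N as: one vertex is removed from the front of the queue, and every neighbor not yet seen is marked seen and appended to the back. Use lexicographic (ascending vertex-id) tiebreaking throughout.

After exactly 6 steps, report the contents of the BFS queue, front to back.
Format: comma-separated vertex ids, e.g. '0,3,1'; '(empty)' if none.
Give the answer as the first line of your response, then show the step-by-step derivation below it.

1

step 1: dequeue 2; queue=[0,3]; order=2
step 2: dequeue 0; queue=[3,4,5,6]; order=2,0
step 3: dequeue 3; queue=[4,5,6,1]; order=2,0,3
step 4: dequeue 4; queue=[5,6,1]; order=2,0,3,4
step 5: dequeue 5; queue=[6,1]; order=2,0,3,4,5
step 6: dequeue 6; queue=[1]; order=2,0,3,4,5,6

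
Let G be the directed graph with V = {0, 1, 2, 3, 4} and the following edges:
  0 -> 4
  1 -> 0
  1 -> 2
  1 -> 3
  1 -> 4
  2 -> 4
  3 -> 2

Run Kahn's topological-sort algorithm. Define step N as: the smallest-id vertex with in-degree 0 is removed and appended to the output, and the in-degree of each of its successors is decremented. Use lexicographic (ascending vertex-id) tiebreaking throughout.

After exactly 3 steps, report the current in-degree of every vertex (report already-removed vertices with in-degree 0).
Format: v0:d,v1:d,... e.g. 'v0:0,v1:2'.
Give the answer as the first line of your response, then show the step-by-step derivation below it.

v0:0,v1:0,v2:0,v3:0,v4:1

step 1: output 1; order=[1]; indeg=(0,0,1,0,2)
step 2: output 0; order=[1,0]; indeg=(0,0,1,0,1)
step 3: output 3; order=[1,0,3]; indeg=(0,0,0,0,1)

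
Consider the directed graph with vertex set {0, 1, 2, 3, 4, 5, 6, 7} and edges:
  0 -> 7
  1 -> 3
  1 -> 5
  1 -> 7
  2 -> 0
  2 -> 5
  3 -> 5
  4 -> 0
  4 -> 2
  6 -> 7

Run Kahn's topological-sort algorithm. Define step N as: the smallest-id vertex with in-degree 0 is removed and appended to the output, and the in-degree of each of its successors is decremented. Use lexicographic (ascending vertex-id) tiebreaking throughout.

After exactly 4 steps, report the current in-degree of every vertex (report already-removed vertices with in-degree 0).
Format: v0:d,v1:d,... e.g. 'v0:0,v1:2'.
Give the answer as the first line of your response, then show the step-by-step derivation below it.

v0:0,v1:0,v2:0,v3:0,v4:0,v5:0,v6:0,v7:2

step 1: output 1; order=[1]; indeg=(2,0,1,0,0,2,0,2)
step 2: output 3; order=[1,3]; indeg=(2,0,1,0,0,1,0,2)
step 3: output 4; order=[1,3,4]; indeg=(1,0,0,0,0,1,0,2)
step 4: output 2; order=[1,3,4,2]; indeg=(0,0,0,0,0,0,0,2)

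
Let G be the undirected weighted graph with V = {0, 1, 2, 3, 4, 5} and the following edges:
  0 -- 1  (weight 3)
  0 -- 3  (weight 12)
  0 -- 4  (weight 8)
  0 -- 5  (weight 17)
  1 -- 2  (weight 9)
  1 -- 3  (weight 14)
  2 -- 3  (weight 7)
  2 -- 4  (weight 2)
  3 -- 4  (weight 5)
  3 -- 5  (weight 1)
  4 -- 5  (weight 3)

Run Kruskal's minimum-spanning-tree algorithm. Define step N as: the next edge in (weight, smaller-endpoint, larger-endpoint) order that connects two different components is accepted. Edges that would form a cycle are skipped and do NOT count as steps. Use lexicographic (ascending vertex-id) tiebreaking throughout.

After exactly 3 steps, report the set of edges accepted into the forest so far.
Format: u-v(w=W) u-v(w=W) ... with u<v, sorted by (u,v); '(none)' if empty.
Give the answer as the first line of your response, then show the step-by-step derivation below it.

0-1(w=3) 2-4(w=2) 3-5(w=1)

step 1: add edge 3-5 (w=1); MST = {3-5(w=1)}
step 2: add edge 2-4 (w=2); MST = {2-4(w=2) 3-5(w=1)}
step 3: add edge 0-1 (w=3); MST = {0-1(w=3) 2-4(w=2) 3-5(w=1)}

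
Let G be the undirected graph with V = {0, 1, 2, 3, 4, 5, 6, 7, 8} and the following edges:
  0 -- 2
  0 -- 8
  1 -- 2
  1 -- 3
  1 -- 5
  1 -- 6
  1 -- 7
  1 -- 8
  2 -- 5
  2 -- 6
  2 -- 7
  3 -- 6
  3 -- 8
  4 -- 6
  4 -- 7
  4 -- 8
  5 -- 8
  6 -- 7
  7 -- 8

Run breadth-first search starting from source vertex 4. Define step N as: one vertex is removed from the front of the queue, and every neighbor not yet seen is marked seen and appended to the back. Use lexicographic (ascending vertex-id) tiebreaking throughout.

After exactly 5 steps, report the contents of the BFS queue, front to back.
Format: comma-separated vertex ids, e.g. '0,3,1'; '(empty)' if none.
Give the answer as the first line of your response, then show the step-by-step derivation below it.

2,3,0,5

step 1: dequeue 4; queue=[6,7,8]; order=4
step 2: dequeue 6; queue=[7,8,1,2,3]; order=4,6
step 3: dequeue 7; queue=[8,1,2,3]; order=4,6,7
step 4: dequeue 8; queue=[1,2,3,0,5]; order=4,6,7,8
step 5: dequeue 1; queue=[2,3,0,5]; order=4,6,7,8,1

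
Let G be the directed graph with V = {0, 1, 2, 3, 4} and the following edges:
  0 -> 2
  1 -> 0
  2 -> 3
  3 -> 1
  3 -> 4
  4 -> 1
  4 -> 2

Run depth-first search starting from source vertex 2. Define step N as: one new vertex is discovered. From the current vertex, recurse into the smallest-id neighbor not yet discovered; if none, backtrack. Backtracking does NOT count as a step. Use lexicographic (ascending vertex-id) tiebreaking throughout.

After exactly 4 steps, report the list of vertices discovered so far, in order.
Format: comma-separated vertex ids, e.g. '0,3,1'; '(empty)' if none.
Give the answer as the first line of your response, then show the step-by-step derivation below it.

2,3,1,0

step 1: discover 2; path=2; order=2
step 2: discover 3; path=2>3; order=2,3
step 3: discover 1; path=2>3>1; order=2,3,1
step 4: discover 0; path=2>3>1>0; order=2,3,1,0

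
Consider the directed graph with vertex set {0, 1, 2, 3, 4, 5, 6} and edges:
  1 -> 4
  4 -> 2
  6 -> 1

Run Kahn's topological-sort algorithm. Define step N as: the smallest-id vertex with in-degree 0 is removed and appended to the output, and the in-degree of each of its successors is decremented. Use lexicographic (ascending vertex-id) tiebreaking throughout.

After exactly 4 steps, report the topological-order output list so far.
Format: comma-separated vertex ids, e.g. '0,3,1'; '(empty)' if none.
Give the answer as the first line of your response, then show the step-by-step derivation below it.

0,3,5,6

step 1: output 0; order=[0]; indeg=(0,1,1,0,1,0,0)
step 2: output 3; order=[0,3]; indeg=(0,1,1,0,1,0,0)
step 3: output 5; order=[0,3,5]; indeg=(0,1,1,0,1,0,0)
step 4: output 6; order=[0,3,5,6]; indeg=(0,0,1,0,1,0,0)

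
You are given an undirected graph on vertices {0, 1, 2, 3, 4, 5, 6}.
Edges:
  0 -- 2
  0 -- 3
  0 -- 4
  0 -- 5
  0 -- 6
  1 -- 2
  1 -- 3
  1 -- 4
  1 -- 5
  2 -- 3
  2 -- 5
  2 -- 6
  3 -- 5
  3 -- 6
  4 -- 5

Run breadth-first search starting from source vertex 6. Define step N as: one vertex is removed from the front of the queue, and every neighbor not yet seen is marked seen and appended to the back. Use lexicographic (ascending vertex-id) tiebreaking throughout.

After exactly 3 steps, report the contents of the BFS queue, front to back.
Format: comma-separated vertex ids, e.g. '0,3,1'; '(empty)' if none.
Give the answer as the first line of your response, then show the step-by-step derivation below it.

3,4,5,1

step 1: dequeue 6; queue=[0,2,3]; order=6
step 2: dequeue 0; queue=[2,3,4,5]; order=6,0
step 3: dequeue 2; queue=[3,4,5,1]; order=6,0,2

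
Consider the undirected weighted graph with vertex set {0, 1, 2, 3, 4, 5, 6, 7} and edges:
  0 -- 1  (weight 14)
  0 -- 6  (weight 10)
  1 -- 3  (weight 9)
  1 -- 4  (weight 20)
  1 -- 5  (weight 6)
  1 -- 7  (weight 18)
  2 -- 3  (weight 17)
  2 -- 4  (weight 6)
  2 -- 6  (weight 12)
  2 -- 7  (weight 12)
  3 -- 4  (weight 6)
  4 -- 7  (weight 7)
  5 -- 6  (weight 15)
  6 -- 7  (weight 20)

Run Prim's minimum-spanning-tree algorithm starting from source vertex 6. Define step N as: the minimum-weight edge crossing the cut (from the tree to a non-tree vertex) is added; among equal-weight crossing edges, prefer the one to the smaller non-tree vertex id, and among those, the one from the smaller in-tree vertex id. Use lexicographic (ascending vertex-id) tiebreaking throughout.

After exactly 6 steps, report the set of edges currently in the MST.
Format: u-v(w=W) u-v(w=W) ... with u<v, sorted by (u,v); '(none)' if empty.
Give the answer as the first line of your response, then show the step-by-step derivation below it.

0-6(w=10) 1-3(w=9) 2-4(w=6) 2-6(w=12) 3-4(w=6) 4-7(w=7)

step 1: add edge 0-6 (w=10); MST = {0-6(w=10)}
step 2: add edge 2-6 (w=12); MST = {0-6(w=10) 2-6(w=12)}
step 3: add edge 2-4 (w=6); MST = {0-6(w=10) 2-4(w=6) 2-6(w=12)}
step 4: add edge 3-4 (w=6); MST = {0-6(w=10) 2-4(w=6) 2-6(w=12) 3-4(w=6)}
step 5: add edge 4-7 (w=7); MST = {0-6(w=10) 2-4(w=6) 2-6(w=12) 3-4(w=6) 4-7(w=7)}
step 6: add edge 1-3 (w=9); MST = {0-6(w=10) 1-3(w=9) 2-4(w=6) 2-6(w=12) 3-4(w=6) 4-7(w=7)}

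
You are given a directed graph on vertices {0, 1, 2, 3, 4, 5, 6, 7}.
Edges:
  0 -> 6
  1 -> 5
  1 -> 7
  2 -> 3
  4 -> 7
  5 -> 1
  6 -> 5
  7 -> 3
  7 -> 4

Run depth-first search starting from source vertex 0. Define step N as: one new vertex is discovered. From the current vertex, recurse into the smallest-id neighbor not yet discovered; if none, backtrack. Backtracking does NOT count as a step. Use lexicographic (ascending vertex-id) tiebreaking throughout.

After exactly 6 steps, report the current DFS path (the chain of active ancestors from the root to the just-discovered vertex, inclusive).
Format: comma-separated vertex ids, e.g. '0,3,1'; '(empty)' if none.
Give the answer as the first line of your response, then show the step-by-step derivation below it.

0,6,5,1,7,3

step 1: discover 0; path=0; order=0
step 2: discover 6; path=0>6; order=0,6
step 3: discover 5; path=0>6>5; order=0,6,5
step 4: discover 1; path=0>6>5>1; order=0,6,5,1
step 5: discover 7; path=0>6>5>1>7; order=0,6,5,1,7
step 6: discover 3; path=0>6>5>1>7>3; order=0,6,5,1,7,3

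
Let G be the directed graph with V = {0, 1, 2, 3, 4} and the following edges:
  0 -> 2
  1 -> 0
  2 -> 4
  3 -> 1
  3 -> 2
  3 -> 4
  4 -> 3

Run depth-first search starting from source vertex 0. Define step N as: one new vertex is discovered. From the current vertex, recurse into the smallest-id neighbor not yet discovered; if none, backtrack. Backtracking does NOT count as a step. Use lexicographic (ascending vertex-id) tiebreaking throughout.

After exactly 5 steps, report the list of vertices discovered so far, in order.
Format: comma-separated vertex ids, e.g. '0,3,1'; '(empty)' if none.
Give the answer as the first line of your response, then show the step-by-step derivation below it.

0,2,4,3,1

step 1: discover 0; path=0; order=0
step 2: discover 2; path=0>2; order=0,2
step 3: discover 4; path=0>2>4; order=0,2,4
step 4: discover 3; path=0>2>4>3; order=0,2,4,3
step 5: discover 1; path=0>2>4>3>1; order=0,2,4,3,1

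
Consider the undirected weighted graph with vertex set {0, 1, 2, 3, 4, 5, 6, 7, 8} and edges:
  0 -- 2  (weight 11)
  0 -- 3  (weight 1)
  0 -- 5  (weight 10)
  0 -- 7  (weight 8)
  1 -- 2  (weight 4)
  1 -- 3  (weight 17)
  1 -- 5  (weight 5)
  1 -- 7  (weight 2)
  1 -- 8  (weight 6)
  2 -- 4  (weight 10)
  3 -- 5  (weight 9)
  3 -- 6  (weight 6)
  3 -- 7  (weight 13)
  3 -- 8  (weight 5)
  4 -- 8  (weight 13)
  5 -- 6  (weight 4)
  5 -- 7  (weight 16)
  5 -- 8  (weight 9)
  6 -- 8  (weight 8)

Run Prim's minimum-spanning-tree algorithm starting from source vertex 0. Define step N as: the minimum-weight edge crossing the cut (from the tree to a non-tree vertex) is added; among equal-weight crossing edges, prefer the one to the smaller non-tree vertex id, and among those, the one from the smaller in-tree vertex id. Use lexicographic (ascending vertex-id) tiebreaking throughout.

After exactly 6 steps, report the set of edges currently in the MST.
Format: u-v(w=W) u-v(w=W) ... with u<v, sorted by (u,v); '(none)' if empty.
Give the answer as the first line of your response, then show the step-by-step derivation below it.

0-3(w=1) 1-2(w=4) 1-5(w=5) 1-7(w=2) 1-8(w=6) 3-8(w=5)

step 1: add edge 0-3 (w=1); MST = {0-3(w=1)}
step 2: add edge 3-8 (w=5); MST = {0-3(w=1) 3-8(w=5)}
step 3: add edge 1-8 (w=6); MST = {0-3(w=1) 1-8(w=6) 3-8(w=5)}
step 4: add edge 1-7 (w=2); MST = {0-3(w=1) 1-7(w=2) 1-8(w=6) 3-8(w=5)}
step 5: add edge 1-2 (w=4); MST = {0-3(w=1) 1-2(w=4) 1-7(w=2) 1-8(w=6) 3-8(w=5)}
step 6: add edge 1-5 (w=5); MST = {0-3(w=1) 1-2(w=4) 1-5(w=5) 1-7(w=2) 1-8(w=6) 3-8(w=5)}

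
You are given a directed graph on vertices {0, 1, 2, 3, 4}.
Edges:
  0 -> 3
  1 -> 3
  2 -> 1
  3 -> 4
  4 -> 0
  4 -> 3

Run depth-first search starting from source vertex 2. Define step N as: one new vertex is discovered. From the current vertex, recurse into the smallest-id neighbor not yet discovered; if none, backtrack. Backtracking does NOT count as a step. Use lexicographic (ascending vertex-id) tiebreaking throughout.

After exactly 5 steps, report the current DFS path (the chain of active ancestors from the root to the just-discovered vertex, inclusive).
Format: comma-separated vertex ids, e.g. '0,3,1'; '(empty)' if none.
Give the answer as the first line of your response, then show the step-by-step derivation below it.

2,1,3,4,0

step 1: discover 2; path=2; order=2
step 2: discover 1; path=2>1; order=2,1
step 3: discover 3; path=2>1>3; order=2,1,3
step 4: discover 4; path=2>1>3>4; order=2,1,3,4
step 5: discover 0; path=2>1>3>4>0; order=2,1,3,4,0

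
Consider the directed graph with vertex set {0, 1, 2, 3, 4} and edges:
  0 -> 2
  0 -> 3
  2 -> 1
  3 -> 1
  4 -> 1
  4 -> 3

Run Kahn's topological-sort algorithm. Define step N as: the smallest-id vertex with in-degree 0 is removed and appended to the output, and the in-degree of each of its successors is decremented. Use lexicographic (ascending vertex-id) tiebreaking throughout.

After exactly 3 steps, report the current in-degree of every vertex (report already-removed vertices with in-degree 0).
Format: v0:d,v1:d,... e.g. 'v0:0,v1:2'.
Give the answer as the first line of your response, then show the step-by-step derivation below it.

v0:0,v1:1,v2:0,v3:0,v4:0

step 1: output 0; order=[0]; indeg=(0,3,0,1,0)
step 2: output 2; order=[0,2]; indeg=(0,2,0,1,0)
step 3: output 4; order=[0,2,4]; indeg=(0,1,0,0,0)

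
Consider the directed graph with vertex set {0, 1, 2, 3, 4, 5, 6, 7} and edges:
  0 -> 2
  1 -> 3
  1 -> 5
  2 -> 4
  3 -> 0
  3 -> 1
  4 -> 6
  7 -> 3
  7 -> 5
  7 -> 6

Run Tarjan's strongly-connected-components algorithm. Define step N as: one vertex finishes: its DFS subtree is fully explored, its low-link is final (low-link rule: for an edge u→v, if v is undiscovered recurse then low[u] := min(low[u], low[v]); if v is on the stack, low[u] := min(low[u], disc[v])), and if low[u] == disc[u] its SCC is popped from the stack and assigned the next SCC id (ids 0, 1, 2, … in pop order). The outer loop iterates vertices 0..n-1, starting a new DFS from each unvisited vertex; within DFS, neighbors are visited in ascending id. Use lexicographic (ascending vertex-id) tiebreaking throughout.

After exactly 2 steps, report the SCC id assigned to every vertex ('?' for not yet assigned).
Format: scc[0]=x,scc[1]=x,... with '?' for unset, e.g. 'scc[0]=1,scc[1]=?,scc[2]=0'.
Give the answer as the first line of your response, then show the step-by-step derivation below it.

scc[0]=?,scc[1]=?,scc[2]=?,scc[3]=?,scc[4]=1,scc[5]=?,scc[6]=0,scc[7]=?

step 1: low=(low[0]=0,low[1]=?,low[2]=1,low[3]=?,low[4]=2,low[5]=?,low[6]=3,low[7]=?); scc=(scc[0]=?,scc[1]=?,scc[2]=?,scc[3]=?,scc[4]=?,scc[5]=?,scc[6]=0,scc[7]=?)
step 2: low=(low[0]=0,low[1]=?,low[2]=1,low[3]=?,low[4]=2,low[5]=?,low[6]=3,low[7]=?); scc=(scc[0]=?,scc[1]=?,scc[2]=?,scc[3]=?,scc[4]=1,scc[5]=?,scc[6]=0,scc[7]=?)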